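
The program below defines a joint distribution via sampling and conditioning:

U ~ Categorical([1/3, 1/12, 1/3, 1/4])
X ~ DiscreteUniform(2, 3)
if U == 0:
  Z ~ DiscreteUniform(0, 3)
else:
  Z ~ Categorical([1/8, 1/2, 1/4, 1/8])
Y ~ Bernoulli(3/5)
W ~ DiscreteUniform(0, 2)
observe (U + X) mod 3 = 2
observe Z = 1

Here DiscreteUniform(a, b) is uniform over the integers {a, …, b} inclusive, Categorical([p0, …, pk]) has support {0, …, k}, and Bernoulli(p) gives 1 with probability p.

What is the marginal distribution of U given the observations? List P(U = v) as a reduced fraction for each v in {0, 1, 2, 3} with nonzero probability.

Enumerate traces; 18 have nonzero weight after conditioning:
  (U=0, X=2, Z=1, Y=0, W=0) weight 1/180
  (U=0, X=2, Z=1, Y=0, W=1) weight 1/180
  (U=0, X=2, Z=1, Y=0, W=2) weight 1/180
  (U=0, X=2, Z=1, Y=1, W=0) weight 1/120
  (U=0, X=2, Z=1, Y=1, W=1) weight 1/120
  (U=0, X=2, Z=1, Y=1, W=2) weight 1/120
  (U=2, X=3, Z=1, Y=0, W=0) weight 1/90
  (U=2, X=3, Z=1, Y=0, W=1) weight 1/90
  (U=3, X=2, Z=1, Y=0, W=0) weight 1/120
  … 9 more
Group by U:
  weight(U=0) = 1/24
  weight(U=2) = 1/12
  weight(U=3) = 1/16
Total weight = 1/24 + 1/12 + 1/16 = 3/16
P(U=0 | obs) = 1/24 / 3/16 = 2/9
P(U=2 | obs) = 1/12 / 3/16 = 4/9
P(U=3 | obs) = 1/16 / 3/16 = 1/3

P(U=0) = 2/9, P(U=2) = 4/9, P(U=3) = 1/3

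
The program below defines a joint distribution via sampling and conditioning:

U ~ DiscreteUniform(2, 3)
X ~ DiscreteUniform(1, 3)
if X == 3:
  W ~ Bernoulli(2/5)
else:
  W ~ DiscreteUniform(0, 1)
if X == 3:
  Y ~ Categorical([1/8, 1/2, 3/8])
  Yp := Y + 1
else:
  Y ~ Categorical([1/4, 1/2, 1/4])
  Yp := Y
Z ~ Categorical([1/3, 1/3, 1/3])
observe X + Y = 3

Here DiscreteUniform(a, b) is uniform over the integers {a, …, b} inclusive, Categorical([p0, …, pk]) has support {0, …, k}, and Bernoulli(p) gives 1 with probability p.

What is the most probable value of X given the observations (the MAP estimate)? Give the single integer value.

Enumerate traces; 36 have nonzero weight after conditioning:
  (U=2, X=1, W=0, Y=2, Z=0) weight 1/144
  (U=2, X=1, W=0, Y=2, Z=1) weight 1/144
  (U=2, X=1, W=0, Y=2, Z=2) weight 1/144
  (U=2, X=1, W=1, Y=2, Z=0) weight 1/144
  (U=2, X=1, W=1, Y=2, Z=1) weight 1/144
  (U=2, X=1, W=1, Y=2, Z=2) weight 1/144
  (U=2, X=2, W=0, Y=1, Z=0) weight 1/72
  (U=2, X=2, W=0, Y=1, Z=1) weight 1/72
  (U=2, X=3, W=0, Y=0, Z=0) weight 1/240
  … 27 more
Group by X:
  weight(X=1) = 1/12
  weight(X=2) = 1/6
  weight(X=3) = 1/24
Total weight = 1/12 + 1/6 + 1/24 = 7/24
P(X=1 | obs) = 1/12 / 7/24 = 2/7
P(X=2 | obs) = 1/6 / 7/24 = 4/7
P(X=3 | obs) = 1/24 / 7/24 = 1/7
argmax = 2

argmax_v P(X = v | obs) = 2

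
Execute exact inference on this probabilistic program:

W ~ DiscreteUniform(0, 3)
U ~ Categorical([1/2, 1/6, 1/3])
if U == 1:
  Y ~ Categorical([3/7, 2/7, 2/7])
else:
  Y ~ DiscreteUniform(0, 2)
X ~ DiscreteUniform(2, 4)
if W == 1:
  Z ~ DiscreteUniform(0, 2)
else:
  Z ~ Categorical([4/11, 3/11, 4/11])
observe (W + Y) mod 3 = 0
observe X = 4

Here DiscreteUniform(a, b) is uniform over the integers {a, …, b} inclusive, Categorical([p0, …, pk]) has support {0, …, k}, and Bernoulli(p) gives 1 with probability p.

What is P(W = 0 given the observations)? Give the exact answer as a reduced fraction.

Enumerate traces; 36 have nonzero weight after conditioning:
  (W=0, U=0, Y=0, X=4, Z=0) weight 1/198
  (W=0, U=0, Y=0, X=4, Z=1) weight 1/264
  (W=0, U=0, Y=0, X=4, Z=2) weight 1/198
  (W=0, U=1, Y=0, X=4, Z=0) weight 1/462
  (W=0, U=1, Y=0, X=4, Z=1) weight 1/616
  (W=0, U=1, Y=0, X=4, Z=2) weight 1/462
  (W=0, U=2, Y=0, X=4, Z=0) weight 1/297
  (W=0, U=2, Y=0, X=4, Z=1) weight 1/396
  (W=1, U=0, Y=2, X=4, Z=0) weight 1/216
  (W=2, U=0, Y=1, X=4, Z=0) weight 1/198
  … 26 more
Group by W:
  weight(W=0) = 11/378
  weight(W=1) = 41/1512
  weight(W=2) = 41/1512
  weight(W=3) = 11/378
Total weight = 11/378 + 41/1512 + 41/1512 + 11/378 = 85/756
P(W=0 | obs) = 11/378 / 85/756 = 22/85
P(W=1 | obs) = 41/1512 / 85/756 = 41/170
P(W=2 | obs) = 41/1512 / 85/756 = 41/170
P(W=3 | obs) = 11/378 / 85/756 = 22/85

P(W = 0 | obs) = 22/85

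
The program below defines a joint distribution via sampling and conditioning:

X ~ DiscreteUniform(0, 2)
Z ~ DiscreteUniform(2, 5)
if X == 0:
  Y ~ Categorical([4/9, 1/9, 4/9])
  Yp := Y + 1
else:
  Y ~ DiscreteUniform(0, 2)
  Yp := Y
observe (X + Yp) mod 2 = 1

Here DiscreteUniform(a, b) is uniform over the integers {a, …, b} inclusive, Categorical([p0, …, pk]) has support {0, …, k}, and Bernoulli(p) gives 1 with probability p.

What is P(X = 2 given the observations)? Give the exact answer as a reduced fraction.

P(X = 2 | obs) = 3/17

Enumerate traces; 20 have nonzero weight after conditioning:
  (X=0, Z=2, Y=0) weight 1/27
  (X=0, Z=2, Y=2) weight 1/27
  (X=0, Z=3, Y=0) weight 1/27
  (X=0, Z=3, Y=2) weight 1/27
  (X=0, Z=4, Y=0) weight 1/27
  (X=0, Z=4, Y=2) weight 1/27
  (X=0, Z=5, Y=0) weight 1/27
  (X=0, Z=5, Y=2) weight 1/27
  (X=1, Z=2, Y=0) weight 1/36
  (X=2, Z=2, Y=1) weight 1/36
  … 10 more
Group by X:
  weight(X=0) = 8/27
  weight(X=1) = 2/9
  weight(X=2) = 1/9
Total weight = 8/27 + 2/9 + 1/9 = 17/27
P(X=0 | obs) = 8/27 / 17/27 = 8/17
P(X=1 | obs) = 2/9 / 17/27 = 6/17
P(X=2 | obs) = 1/9 / 17/27 = 3/17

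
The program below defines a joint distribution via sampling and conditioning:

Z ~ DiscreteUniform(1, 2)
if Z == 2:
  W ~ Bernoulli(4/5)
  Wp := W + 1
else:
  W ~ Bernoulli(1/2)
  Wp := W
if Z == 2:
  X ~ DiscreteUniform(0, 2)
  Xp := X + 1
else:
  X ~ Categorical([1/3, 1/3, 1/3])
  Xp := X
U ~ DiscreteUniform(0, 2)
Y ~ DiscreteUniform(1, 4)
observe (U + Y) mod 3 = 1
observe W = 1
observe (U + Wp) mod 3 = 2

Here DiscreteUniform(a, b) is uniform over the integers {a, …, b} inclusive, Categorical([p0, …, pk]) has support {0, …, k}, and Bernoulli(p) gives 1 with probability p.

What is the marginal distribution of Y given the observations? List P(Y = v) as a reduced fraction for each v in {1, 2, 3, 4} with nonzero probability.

Enumerate traces; 9 have nonzero weight after conditioning:
  (Z=1, W=1, X=0, U=1, Y=3) weight 1/144
  (Z=1, W=1, X=1, U=1, Y=3) weight 1/144
  (Z=1, W=1, X=2, U=1, Y=3) weight 1/144
  (Z=2, W=1, X=0, U=0, Y=1) weight 1/90
  (Z=2, W=1, X=0, U=0, Y=4) weight 1/90
  (Z=2, W=1, X=1, U=0, Y=1) weight 1/90
  (Z=2, W=1, X=1, U=0, Y=4) weight 1/90
  (Z=2, W=1, X=2, U=0, Y=1) weight 1/90
  … 1 more
Group by Y:
  weight(Y=1) = 1/30
  weight(Y=3) = 1/48
  weight(Y=4) = 1/30
Total weight = 1/30 + 1/48 + 1/30 = 7/80
P(Y=1 | obs) = 1/30 / 7/80 = 8/21
P(Y=3 | obs) = 1/48 / 7/80 = 5/21
P(Y=4 | obs) = 1/30 / 7/80 = 8/21

P(Y=1) = 8/21, P(Y=3) = 5/21, P(Y=4) = 8/21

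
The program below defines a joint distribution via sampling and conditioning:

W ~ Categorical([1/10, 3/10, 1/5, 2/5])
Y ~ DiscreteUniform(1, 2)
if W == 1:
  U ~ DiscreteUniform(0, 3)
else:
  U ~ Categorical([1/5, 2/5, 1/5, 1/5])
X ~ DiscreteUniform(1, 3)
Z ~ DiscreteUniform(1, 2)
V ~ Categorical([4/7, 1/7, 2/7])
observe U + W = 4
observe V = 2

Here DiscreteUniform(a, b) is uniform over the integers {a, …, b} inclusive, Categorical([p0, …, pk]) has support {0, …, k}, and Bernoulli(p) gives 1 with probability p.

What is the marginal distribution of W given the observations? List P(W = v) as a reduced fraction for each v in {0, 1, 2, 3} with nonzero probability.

Enumerate traces; 36 have nonzero weight after conditioning:
  (W=1, Y=1, U=3, X=1, Z=1, V=2) weight 1/560
  (W=1, Y=1, U=3, X=1, Z=2, V=2) weight 1/560
  (W=1, Y=1, U=3, X=2, Z=1, V=2) weight 1/560
  (W=1, Y=1, U=3, X=2, Z=2, V=2) weight 1/560
  (W=1, Y=1, U=3, X=3, Z=1, V=2) weight 1/560
  (W=1, Y=1, U=3, X=3, Z=2, V=2) weight 1/560
  (W=1, Y=2, U=3, X=1, Z=1, V=2) weight 1/560
  (W=1, Y=2, U=3, X=1, Z=2, V=2) weight 1/560
  (W=2, Y=1, U=2, X=1, Z=1, V=2) weight 1/1050
  (W=3, Y=1, U=1, X=1, Z=1, V=2) weight 2/525
  … 26 more
Group by W:
  weight(W=1) = 3/140
  weight(W=2) = 2/175
  weight(W=3) = 8/175
Total weight = 3/140 + 2/175 + 8/175 = 11/140
P(W=1 | obs) = 3/140 / 11/140 = 3/11
P(W=2 | obs) = 2/175 / 11/140 = 8/55
P(W=3 | obs) = 8/175 / 11/140 = 32/55

P(W=1) = 3/11, P(W=2) = 8/55, P(W=3) = 32/55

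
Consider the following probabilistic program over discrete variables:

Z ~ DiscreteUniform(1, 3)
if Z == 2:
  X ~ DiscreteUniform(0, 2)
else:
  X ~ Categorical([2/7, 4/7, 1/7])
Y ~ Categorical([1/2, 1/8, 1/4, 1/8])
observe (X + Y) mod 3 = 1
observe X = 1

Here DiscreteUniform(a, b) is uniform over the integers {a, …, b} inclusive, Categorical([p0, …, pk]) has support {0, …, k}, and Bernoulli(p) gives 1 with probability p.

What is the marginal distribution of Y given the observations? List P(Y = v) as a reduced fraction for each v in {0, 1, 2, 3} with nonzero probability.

P(Y=0) = 4/5, P(Y=3) = 1/5

Enumerate traces; 6 have nonzero weight after conditioning:
  (Z=1, X=1, Y=0) weight 2/21
  (Z=1, X=1, Y=3) weight 1/42
  (Z=2, X=1, Y=0) weight 1/18
  (Z=2, X=1, Y=3) weight 1/72
  (Z=3, X=1, Y=0) weight 2/21
  (Z=3, X=1, Y=3) weight 1/42
Group by Y:
  weight(Y=0) = 31/126
  weight(Y=3) = 31/504
Total weight = 31/126 + 31/504 = 155/504
P(Y=0 | obs) = 31/126 / 155/504 = 4/5
P(Y=3 | obs) = 31/504 / 155/504 = 1/5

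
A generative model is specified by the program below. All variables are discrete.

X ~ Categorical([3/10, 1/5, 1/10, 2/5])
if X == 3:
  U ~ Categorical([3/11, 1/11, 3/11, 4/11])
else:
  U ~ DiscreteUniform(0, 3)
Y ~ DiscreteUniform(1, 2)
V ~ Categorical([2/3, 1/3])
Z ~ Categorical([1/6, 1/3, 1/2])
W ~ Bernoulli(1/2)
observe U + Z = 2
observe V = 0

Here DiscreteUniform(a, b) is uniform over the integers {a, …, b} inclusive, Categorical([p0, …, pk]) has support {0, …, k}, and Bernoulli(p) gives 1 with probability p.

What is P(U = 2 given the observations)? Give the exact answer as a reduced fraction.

Enumerate traces; 48 have nonzero weight after conditioning:
  (X=0, U=0, Y=1, V=0, Z=2, W=0) weight 1/160
  (X=0, U=0, Y=1, V=0, Z=2, W=1) weight 1/160
  (X=0, U=0, Y=2, V=0, Z=2, W=0) weight 1/160
  (X=0, U=0, Y=2, V=0, Z=2, W=1) weight 1/160
  (X=0, U=1, Y=1, V=0, Z=1, W=0) weight 1/240
  (X=0, U=1, Y=1, V=0, Z=1, W=1) weight 1/240
  (X=0, U=1, Y=2, V=0, Z=1, W=0) weight 1/240
  (X=0, U=1, Y=2, V=0, Z=1, W=1) weight 1/240
  (X=0, U=2, Y=1, V=0, Z=0, W=0) weight 1/480
  … 39 more
Group by U:
  weight(U=0) = 19/220
  weight(U=1) = 41/990
  weight(U=2) = 19/660
Total weight = 19/220 + 41/990 + 19/660 = 31/198
P(U=0 | obs) = 19/220 / 31/198 = 171/310
P(U=1 | obs) = 41/990 / 31/198 = 41/155
P(U=2 | obs) = 19/660 / 31/198 = 57/310

P(U = 2 | obs) = 57/310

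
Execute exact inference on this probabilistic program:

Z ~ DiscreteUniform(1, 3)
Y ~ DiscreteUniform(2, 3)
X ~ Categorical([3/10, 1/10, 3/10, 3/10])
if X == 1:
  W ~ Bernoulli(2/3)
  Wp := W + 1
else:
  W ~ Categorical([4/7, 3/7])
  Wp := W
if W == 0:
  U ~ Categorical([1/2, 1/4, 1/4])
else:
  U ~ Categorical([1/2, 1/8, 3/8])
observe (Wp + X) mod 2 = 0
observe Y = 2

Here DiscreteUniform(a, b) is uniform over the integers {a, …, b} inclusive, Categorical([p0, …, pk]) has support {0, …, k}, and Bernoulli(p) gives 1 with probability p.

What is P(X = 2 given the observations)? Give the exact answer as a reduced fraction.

Enumerate traces; 36 have nonzero weight after conditioning:
  (Z=1, Y=2, X=0, W=0, U=0) weight 1/70
  (Z=1, Y=2, X=0, W=0, U=1) weight 1/140
  (Z=1, Y=2, X=0, W=0, U=2) weight 1/140
  (Z=1, Y=2, X=1, W=0, U=0) weight 1/360
  (Z=1, Y=2, X=1, W=0, U=1) weight 1/720
  (Z=1, Y=2, X=1, W=0, U=2) weight 1/720
  (Z=1, Y=2, X=2, W=0, U=0) weight 1/70
  (Z=1, Y=2, X=2, W=0, U=1) weight 1/140
  (Z=1, Y=2, X=3, W=1, U=0) weight 3/280
  … 27 more
Group by X:
  weight(X=0) = 3/35
  weight(X=1) = 1/60
  weight(X=2) = 3/35
  weight(X=3) = 9/140
Total weight = 3/35 + 1/60 + 3/35 + 9/140 = 53/210
P(X=0 | obs) = 3/35 / 53/210 = 18/53
P(X=1 | obs) = 1/60 / 53/210 = 7/106
P(X=2 | obs) = 3/35 / 53/210 = 18/53
P(X=3 | obs) = 9/140 / 53/210 = 27/106

P(X = 2 | obs) = 18/53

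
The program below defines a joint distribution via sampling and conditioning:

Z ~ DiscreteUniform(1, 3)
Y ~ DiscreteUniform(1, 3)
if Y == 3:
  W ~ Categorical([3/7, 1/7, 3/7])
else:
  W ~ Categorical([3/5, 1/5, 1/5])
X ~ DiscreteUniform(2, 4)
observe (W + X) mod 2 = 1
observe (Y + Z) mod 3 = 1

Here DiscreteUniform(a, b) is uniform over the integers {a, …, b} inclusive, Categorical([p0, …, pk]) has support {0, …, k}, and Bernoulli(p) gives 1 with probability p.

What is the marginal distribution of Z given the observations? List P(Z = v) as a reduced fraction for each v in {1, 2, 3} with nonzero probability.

P(Z=1) = 10/31, P(Z=2) = 21/62, P(Z=3) = 21/62

Enumerate traces; 12 have nonzero weight after conditioning:
  (Z=1, Y=3, W=0, X=3) weight 1/63
  (Z=1, Y=3, W=1, X=2) weight 1/189
  (Z=1, Y=3, W=1, X=4) weight 1/189
  (Z=1, Y=3, W=2, X=3) weight 1/63
  (Z=2, Y=2, W=0, X=3) weight 1/45
  (Z=2, Y=2, W=1, X=2) weight 1/135
  (Z=2, Y=2, W=1, X=4) weight 1/135
  (Z=2, Y=2, W=2, X=3) weight 1/135
  (Z=3, Y=1, W=0, X=3) weight 1/45
  … 3 more
Group by Z:
  weight(Z=1) = 8/189
  weight(Z=2) = 2/45
  weight(Z=3) = 2/45
Total weight = 8/189 + 2/45 + 2/45 = 124/945
P(Z=1 | obs) = 8/189 / 124/945 = 10/31
P(Z=2 | obs) = 2/45 / 124/945 = 21/62
P(Z=3 | obs) = 2/45 / 124/945 = 21/62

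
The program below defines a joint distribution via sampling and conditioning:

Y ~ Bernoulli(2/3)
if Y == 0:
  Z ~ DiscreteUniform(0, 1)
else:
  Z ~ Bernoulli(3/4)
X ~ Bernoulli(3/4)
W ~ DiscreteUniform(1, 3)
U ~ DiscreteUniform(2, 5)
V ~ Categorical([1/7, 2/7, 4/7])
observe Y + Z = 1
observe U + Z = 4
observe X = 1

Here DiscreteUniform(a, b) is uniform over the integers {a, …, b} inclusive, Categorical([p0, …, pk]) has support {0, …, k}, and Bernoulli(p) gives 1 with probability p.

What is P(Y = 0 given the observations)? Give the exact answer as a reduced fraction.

P(Y = 0 | obs) = 1/2

Enumerate traces; 18 have nonzero weight after conditioning:
  (Y=0, Z=1, X=1, W=1, U=3, V=0) weight 1/672
  (Y=0, Z=1, X=1, W=1, U=3, V=1) weight 1/336
  (Y=0, Z=1, X=1, W=1, U=3, V=2) weight 1/168
  (Y=0, Z=1, X=1, W=2, U=3, V=0) weight 1/672
  (Y=0, Z=1, X=1, W=2, U=3, V=1) weight 1/336
  (Y=0, Z=1, X=1, W=2, U=3, V=2) weight 1/168
  (Y=0, Z=1, X=1, W=3, U=3, V=0) weight 1/672
  (Y=0, Z=1, X=1, W=3, U=3, V=1) weight 1/336
  (Y=1, Z=0, X=1, W=1, U=4, V=0) weight 1/672
  … 9 more
Group by Y:
  weight(Y=0) = 1/32
  weight(Y=1) = 1/32
Total weight = 1/32 + 1/32 = 1/16
P(Y=0 | obs) = 1/32 / 1/16 = 1/2
P(Y=1 | obs) = 1/32 / 1/16 = 1/2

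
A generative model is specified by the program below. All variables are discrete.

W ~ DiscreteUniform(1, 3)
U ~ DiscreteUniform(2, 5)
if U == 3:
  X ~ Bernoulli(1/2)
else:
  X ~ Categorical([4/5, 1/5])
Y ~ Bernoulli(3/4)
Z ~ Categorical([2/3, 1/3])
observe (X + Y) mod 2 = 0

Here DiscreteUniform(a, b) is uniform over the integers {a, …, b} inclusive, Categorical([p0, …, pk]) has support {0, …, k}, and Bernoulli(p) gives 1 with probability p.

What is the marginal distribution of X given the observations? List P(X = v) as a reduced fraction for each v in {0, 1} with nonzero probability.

Enumerate traces; 48 have nonzero weight after conditioning:
  (W=1, U=2, X=0, Y=0, Z=0) weight 1/90
  (W=1, U=2, X=0, Y=0, Z=1) weight 1/180
  (W=1, U=2, X=1, Y=1, Z=0) weight 1/120
  (W=1, U=2, X=1, Y=1, Z=1) weight 1/240
  (W=1, U=3, X=0, Y=0, Z=0) weight 1/144
  (W=1, U=3, X=0, Y=0, Z=1) weight 1/288
  (W=1, U=3, X=1, Y=1, Z=0) weight 1/48
  (W=1, U=3, X=1, Y=1, Z=1) weight 1/96
  … 40 more
Group by X:
  weight(X=0) = 29/160
  weight(X=1) = 33/160
Total weight = 29/160 + 33/160 = 31/80
P(X=0 | obs) = 29/160 / 31/80 = 29/62
P(X=1 | obs) = 33/160 / 31/80 = 33/62

P(X=0) = 29/62, P(X=1) = 33/62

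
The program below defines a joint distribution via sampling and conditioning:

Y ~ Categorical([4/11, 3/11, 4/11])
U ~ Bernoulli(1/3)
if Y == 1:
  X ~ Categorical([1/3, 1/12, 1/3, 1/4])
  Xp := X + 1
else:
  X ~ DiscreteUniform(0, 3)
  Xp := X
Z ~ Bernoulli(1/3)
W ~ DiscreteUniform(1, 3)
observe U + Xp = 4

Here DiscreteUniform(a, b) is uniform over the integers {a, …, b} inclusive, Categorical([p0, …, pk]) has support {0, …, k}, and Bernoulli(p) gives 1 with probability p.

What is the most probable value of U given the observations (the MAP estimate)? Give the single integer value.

Enumerate traces; 24 have nonzero weight after conditioning:
  (Y=0, U=1, X=3, Z=0, W=1) weight 2/297
  (Y=0, U=1, X=3, Z=0, W=2) weight 2/297
  (Y=0, U=1, X=3, Z=0, W=3) weight 2/297
  (Y=0, U=1, X=3, Z=1, W=1) weight 1/297
  (Y=0, U=1, X=3, Z=1, W=2) weight 1/297
  (Y=0, U=1, X=3, Z=1, W=3) weight 1/297
  (Y=1, U=0, X=3, Z=0, W=1) weight 1/99
  (Y=1, U=0, X=3, Z=0, W=2) weight 1/99
  … 16 more
Group by U:
  weight(U=0) = 1/22
  weight(U=1) = 1/11
Total weight = 1/22 + 1/11 = 3/22
P(U=0 | obs) = 1/22 / 3/22 = 1/3
P(U=1 | obs) = 1/11 / 3/22 = 2/3
argmax = 1

argmax_v P(U = v | obs) = 1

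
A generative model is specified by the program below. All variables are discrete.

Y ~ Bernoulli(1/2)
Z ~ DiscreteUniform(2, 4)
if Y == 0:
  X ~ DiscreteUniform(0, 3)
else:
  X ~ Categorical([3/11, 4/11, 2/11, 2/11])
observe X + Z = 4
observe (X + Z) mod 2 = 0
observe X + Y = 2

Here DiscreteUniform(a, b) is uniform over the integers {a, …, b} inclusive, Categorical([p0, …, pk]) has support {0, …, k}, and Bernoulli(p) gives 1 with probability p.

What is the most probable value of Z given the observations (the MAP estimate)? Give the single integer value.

argmax_v P(Z = v | obs) = 3

Enumerate traces; 2 have nonzero weight after conditioning:
  (Y=0, Z=2, X=2) weight 1/24
  (Y=1, Z=3, X=1) weight 2/33
Group by Z:
  weight(Z=2) = 1/24
  weight(Z=3) = 2/33
Total weight = 1/24 + 2/33 = 9/88
P(Z=2 | obs) = 1/24 / 9/88 = 11/27
P(Z=3 | obs) = 2/33 / 9/88 = 16/27
argmax = 3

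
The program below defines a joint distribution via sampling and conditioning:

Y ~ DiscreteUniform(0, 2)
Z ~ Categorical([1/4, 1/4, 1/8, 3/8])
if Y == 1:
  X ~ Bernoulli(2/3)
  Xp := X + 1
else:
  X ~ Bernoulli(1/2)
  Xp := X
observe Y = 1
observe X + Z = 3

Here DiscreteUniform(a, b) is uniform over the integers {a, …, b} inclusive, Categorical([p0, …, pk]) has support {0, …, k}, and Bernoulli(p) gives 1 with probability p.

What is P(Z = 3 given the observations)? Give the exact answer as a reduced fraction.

P(Z = 3 | obs) = 3/5

Enumerate traces; 2 have nonzero weight after conditioning:
  (Y=1, Z=2, X=1) weight 1/36
  (Y=1, Z=3, X=0) weight 1/24
Group by Z:
  weight(Z=2) = 1/36
  weight(Z=3) = 1/24
Total weight = 1/36 + 1/24 = 5/72
P(Z=2 | obs) = 1/36 / 5/72 = 2/5
P(Z=3 | obs) = 1/24 / 5/72 = 3/5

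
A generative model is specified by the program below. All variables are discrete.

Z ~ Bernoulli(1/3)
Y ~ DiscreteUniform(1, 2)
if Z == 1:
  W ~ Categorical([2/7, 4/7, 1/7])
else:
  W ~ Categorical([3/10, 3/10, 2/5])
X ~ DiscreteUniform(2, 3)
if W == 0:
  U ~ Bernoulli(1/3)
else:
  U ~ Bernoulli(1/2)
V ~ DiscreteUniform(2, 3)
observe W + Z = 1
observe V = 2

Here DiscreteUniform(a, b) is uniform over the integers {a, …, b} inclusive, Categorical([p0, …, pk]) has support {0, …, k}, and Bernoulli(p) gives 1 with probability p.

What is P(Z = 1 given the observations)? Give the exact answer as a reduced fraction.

P(Z = 1 | obs) = 10/31

Enumerate traces; 16 have nonzero weight after conditioning:
  (Z=0, Y=1, W=1, X=2, U=0, V=2) weight 1/80
  (Z=0, Y=1, W=1, X=2, U=1, V=2) weight 1/80
  (Z=0, Y=1, W=1, X=3, U=0, V=2) weight 1/80
  (Z=0, Y=1, W=1, X=3, U=1, V=2) weight 1/80
  (Z=0, Y=2, W=1, X=2, U=0, V=2) weight 1/80
  (Z=0, Y=2, W=1, X=2, U=1, V=2) weight 1/80
  (Z=0, Y=2, W=1, X=3, U=0, V=2) weight 1/80
  (Z=0, Y=2, W=1, X=3, U=1, V=2) weight 1/80
  (Z=1, Y=1, W=0, X=2, U=0, V=2) weight 1/126
  … 7 more
Group by Z:
  weight(Z=0) = 1/10
  weight(Z=1) = 1/21
Total weight = 1/10 + 1/21 = 31/210
P(Z=0 | obs) = 1/10 / 31/210 = 21/31
P(Z=1 | obs) = 1/21 / 31/210 = 10/31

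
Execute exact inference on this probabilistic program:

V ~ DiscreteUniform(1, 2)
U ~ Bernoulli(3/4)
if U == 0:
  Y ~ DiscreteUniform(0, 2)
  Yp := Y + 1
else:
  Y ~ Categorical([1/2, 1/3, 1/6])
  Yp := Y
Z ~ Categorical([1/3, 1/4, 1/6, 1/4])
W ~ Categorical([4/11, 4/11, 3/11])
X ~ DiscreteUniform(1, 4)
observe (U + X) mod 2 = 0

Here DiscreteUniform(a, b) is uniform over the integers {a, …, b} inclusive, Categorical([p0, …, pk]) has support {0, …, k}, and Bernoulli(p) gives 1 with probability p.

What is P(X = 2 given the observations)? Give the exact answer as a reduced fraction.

P(X = 2 | obs) = 1/8

Enumerate traces; 288 have nonzero weight after conditioning:
  (V=1, U=0, Y=0, Z=0, W=0, X=2) weight 1/792
  (V=1, U=0, Y=0, Z=0, W=0, X=4) weight 1/792
  (V=1, U=0, Y=0, Z=0, W=1, X=2) weight 1/792
  (V=1, U=0, Y=0, Z=0, W=1, X=4) weight 1/792
  (V=1, U=0, Y=0, Z=0, W=2, X=2) weight 1/1056
  (V=1, U=0, Y=0, Z=0, W=2, X=4) weight 1/1056
  (V=1, U=0, Y=0, Z=1, W=0, X=2) weight 1/1056
  (V=1, U=0, Y=0, Z=1, W=0, X=4) weight 1/1056
  (V=1, U=1, Y=0, Z=0, W=0, X=1) weight 1/176
  (V=1, U=1, Y=0, Z=0, W=0, X=3) weight 1/176
  … 278 more
Group by X:
  weight(X=1) = 3/16
  weight(X=2) = 1/16
  weight(X=3) = 3/16
  weight(X=4) = 1/16
Total weight = 3/16 + 1/16 + 3/16 + 1/16 = 1/2
P(X=1 | obs) = 3/16 / 1/2 = 3/8
P(X=2 | obs) = 1/16 / 1/2 = 1/8
P(X=3 | obs) = 3/16 / 1/2 = 3/8
P(X=4 | obs) = 1/16 / 1/2 = 1/8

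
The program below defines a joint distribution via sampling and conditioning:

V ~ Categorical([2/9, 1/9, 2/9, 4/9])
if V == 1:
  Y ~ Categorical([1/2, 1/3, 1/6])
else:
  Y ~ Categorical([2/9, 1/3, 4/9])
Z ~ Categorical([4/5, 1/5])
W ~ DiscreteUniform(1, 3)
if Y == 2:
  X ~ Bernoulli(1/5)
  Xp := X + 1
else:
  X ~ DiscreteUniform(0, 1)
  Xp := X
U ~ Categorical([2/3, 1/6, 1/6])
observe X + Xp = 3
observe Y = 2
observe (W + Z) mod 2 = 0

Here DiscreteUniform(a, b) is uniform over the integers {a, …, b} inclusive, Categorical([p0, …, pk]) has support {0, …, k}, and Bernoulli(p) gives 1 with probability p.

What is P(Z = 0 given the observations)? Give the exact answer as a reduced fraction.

P(Z = 0 | obs) = 2/3

Enumerate traces; 36 have nonzero weight after conditioning:
  (V=0, Y=2, Z=0, W=2, X=1, U=0) weight 64/18225
  (V=0, Y=2, Z=0, W=2, X=1, U=1) weight 16/18225
  (V=0, Y=2, Z=0, W=2, X=1, U=2) weight 16/18225
  (V=0, Y=2, Z=1, W=1, X=1, U=0) weight 16/18225
  (V=0, Y=2, Z=1, W=1, X=1, U=1) weight 4/18225
  (V=0, Y=2, Z=1, W=1, X=1, U=2) weight 4/18225
  (V=0, Y=2, Z=1, W=3, X=1, U=0) weight 16/18225
  (V=0, Y=2, Z=1, W=3, X=1, U=1) weight 4/18225
  … 28 more
Group by Z:
  weight(Z=0) = 134/6075
  weight(Z=1) = 67/6075
Total weight = 134/6075 + 67/6075 = 67/2025
P(Z=0 | obs) = 134/6075 / 67/2025 = 2/3
P(Z=1 | obs) = 67/6075 / 67/2025 = 1/3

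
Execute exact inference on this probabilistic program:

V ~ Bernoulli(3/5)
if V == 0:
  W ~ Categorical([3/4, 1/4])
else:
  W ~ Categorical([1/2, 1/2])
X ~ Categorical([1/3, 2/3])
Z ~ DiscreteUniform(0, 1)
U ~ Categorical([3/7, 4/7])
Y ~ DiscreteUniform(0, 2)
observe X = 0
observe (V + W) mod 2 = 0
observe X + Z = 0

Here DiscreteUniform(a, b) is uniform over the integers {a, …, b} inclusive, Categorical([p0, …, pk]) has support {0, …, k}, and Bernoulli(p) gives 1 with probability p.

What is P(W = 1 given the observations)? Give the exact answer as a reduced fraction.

Enumerate traces; 12 have nonzero weight after conditioning:
  (V=0, W=0, X=0, Z=0, U=0, Y=0) weight 1/140
  (V=0, W=0, X=0, Z=0, U=0, Y=1) weight 1/140
  (V=0, W=0, X=0, Z=0, U=0, Y=2) weight 1/140
  (V=0, W=0, X=0, Z=0, U=1, Y=0) weight 1/105
  (V=0, W=0, X=0, Z=0, U=1, Y=1) weight 1/105
  (V=0, W=0, X=0, Z=0, U=1, Y=2) weight 1/105
  (V=1, W=1, X=0, Z=0, U=0, Y=0) weight 1/140
  (V=1, W=1, X=0, Z=0, U=0, Y=1) weight 1/140
  … 4 more
Group by W:
  weight(W=0) = 1/20
  weight(W=1) = 1/20
Total weight = 1/20 + 1/20 = 1/10
P(W=0 | obs) = 1/20 / 1/10 = 1/2
P(W=1 | obs) = 1/20 / 1/10 = 1/2

P(W = 1 | obs) = 1/2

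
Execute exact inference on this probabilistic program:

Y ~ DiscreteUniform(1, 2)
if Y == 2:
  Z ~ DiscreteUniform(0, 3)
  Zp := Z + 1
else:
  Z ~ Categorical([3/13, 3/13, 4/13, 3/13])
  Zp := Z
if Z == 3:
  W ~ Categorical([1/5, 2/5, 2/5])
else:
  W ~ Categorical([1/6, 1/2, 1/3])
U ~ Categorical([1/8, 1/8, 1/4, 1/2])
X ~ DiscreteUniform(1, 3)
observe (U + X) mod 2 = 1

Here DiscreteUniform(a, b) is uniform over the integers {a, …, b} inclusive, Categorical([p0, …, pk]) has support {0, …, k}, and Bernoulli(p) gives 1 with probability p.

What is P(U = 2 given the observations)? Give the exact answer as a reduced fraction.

P(U = 2 | obs) = 4/11

Enumerate traces; 144 have nonzero weight after conditioning:
  (Y=1, Z=0, W=0, U=0, X=1) weight 1/1248
  (Y=1, Z=0, W=0, U=0, X=3) weight 1/1248
  (Y=1, Z=0, W=0, U=1, X=2) weight 1/1248
  (Y=1, Z=0, W=0, U=2, X=1) weight 1/624
  (Y=1, Z=0, W=0, U=2, X=3) weight 1/624
  (Y=1, Z=0, W=0, U=3, X=2) weight 1/312
  (Y=1, Z=0, W=1, U=0, X=1) weight 1/416
  (Y=1, Z=0, W=1, U=0, X=3) weight 1/416
  … 136 more
Group by U:
  weight(U=0) = 1/12
  weight(U=1) = 1/24
  weight(U=2) = 1/6
  weight(U=3) = 1/6
Total weight = 1/12 + 1/24 + 1/6 + 1/6 = 11/24
P(U=0 | obs) = 1/12 / 11/24 = 2/11
P(U=1 | obs) = 1/24 / 11/24 = 1/11
P(U=2 | obs) = 1/6 / 11/24 = 4/11
P(U=3 | obs) = 1/6 / 11/24 = 4/11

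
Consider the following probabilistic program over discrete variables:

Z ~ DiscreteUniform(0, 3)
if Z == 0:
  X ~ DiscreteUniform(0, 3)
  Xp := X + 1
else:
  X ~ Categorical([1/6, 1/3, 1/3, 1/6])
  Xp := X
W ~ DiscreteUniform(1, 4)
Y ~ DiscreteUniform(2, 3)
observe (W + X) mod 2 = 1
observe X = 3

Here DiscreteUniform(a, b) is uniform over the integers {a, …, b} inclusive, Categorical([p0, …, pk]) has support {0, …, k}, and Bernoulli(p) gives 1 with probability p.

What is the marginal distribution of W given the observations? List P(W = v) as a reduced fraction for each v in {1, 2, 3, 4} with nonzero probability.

P(W=2) = 1/2, P(W=4) = 1/2

Enumerate traces; 16 have nonzero weight after conditioning:
  (Z=0, X=3, W=2, Y=2) weight 1/128
  (Z=0, X=3, W=2, Y=3) weight 1/128
  (Z=0, X=3, W=4, Y=2) weight 1/128
  (Z=0, X=3, W=4, Y=3) weight 1/128
  (Z=1, X=3, W=2, Y=2) weight 1/192
  (Z=1, X=3, W=2, Y=3) weight 1/192
  (Z=1, X=3, W=4, Y=2) weight 1/192
  (Z=1, X=3, W=4, Y=3) weight 1/192
  … 8 more
Group by W:
  weight(W=2) = 3/64
  weight(W=4) = 3/64
Total weight = 3/64 + 3/64 = 3/32
P(W=2 | obs) = 3/64 / 3/32 = 1/2
P(W=4 | obs) = 3/64 / 3/32 = 1/2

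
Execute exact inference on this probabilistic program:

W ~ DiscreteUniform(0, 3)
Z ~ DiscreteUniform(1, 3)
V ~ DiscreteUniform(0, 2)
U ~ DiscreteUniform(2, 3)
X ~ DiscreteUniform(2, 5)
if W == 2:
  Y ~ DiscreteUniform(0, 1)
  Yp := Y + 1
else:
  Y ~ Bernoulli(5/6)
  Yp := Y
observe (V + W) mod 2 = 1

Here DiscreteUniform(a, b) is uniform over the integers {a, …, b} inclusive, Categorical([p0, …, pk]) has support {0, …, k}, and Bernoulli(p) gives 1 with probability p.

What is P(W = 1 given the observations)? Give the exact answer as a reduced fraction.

P(W = 1 | obs) = 1/3

Enumerate traces; 288 have nonzero weight after conditioning:
  (W=0, Z=1, V=1, U=2, X=2, Y=0) weight 1/1728
  (W=0, Z=1, V=1, U=2, X=2, Y=1) weight 5/1728
  (W=0, Z=1, V=1, U=2, X=3, Y=0) weight 1/1728
  (W=0, Z=1, V=1, U=2, X=3, Y=1) weight 5/1728
  (W=0, Z=1, V=1, U=2, X=4, Y=0) weight 1/1728
  (W=0, Z=1, V=1, U=2, X=4, Y=1) weight 5/1728
  (W=0, Z=1, V=1, U=2, X=5, Y=0) weight 1/1728
  (W=0, Z=1, V=1, U=2, X=5, Y=1) weight 5/1728
  (W=1, Z=1, V=0, U=2, X=2, Y=0) weight 1/1728
  (W=2, Z=1, V=1, U=2, X=2, Y=0) weight 1/576
  … 278 more
Group by W:
  weight(W=0) = 1/12
  weight(W=1) = 1/6
  weight(W=2) = 1/12
  weight(W=3) = 1/6
Total weight = 1/12 + 1/6 + 1/12 + 1/6 = 1/2
P(W=0 | obs) = 1/12 / 1/2 = 1/6
P(W=1 | obs) = 1/6 / 1/2 = 1/3
P(W=2 | obs) = 1/12 / 1/2 = 1/6
P(W=3 | obs) = 1/6 / 1/2 = 1/3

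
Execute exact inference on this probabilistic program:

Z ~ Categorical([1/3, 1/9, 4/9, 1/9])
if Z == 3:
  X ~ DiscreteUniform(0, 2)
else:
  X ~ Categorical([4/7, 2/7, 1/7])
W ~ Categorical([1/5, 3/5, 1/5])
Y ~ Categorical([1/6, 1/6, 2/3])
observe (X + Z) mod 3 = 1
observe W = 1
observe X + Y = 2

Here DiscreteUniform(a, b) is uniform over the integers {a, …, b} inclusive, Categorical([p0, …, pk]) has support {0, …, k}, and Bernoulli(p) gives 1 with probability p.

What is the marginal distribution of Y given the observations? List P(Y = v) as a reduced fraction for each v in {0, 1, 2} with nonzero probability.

P(Y=0) = 12/85, P(Y=1) = 5/17, P(Y=2) = 48/85

Enumerate traces; 4 have nonzero weight after conditioning:
  (Z=0, X=1, W=1, Y=1) weight 1/105
  (Z=1, X=0, W=1, Y=2) weight 8/315
  (Z=2, X=2, W=1, Y=0) weight 2/315
  (Z=3, X=1, W=1, Y=1) weight 1/270
Group by Y:
  weight(Y=0) = 2/315
  weight(Y=1) = 5/378
  weight(Y=2) = 8/315
Total weight = 2/315 + 5/378 + 8/315 = 17/378
P(Y=0 | obs) = 2/315 / 17/378 = 12/85
P(Y=1 | obs) = 5/378 / 17/378 = 5/17
P(Y=2 | obs) = 8/315 / 17/378 = 48/85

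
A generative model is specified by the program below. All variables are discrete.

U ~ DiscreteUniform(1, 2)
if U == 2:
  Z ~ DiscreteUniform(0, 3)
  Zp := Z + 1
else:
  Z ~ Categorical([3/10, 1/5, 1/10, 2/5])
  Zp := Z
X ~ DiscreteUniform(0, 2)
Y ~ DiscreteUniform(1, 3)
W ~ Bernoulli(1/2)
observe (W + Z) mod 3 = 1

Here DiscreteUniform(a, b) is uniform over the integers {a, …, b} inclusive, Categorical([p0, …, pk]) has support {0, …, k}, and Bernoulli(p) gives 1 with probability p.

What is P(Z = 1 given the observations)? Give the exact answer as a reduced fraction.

P(Z = 1 | obs) = 3/11

Enumerate traces; 54 have nonzero weight after conditioning:
  (U=1, Z=0, X=0, Y=1, W=1) weight 1/120
  (U=1, Z=0, X=0, Y=2, W=1) weight 1/120
  (U=1, Z=0, X=0, Y=3, W=1) weight 1/120
  (U=1, Z=0, X=1, Y=1, W=1) weight 1/120
  (U=1, Z=0, X=1, Y=2, W=1) weight 1/120
  (U=1, Z=0, X=1, Y=3, W=1) weight 1/120
  (U=1, Z=0, X=2, Y=1, W=1) weight 1/120
  (U=1, Z=0, X=2, Y=2, W=1) weight 1/120
  (U=1, Z=1, X=0, Y=1, W=0) weight 1/180
  (U=1, Z=3, X=0, Y=1, W=1) weight 1/90
  … 44 more
Group by Z:
  weight(Z=0) = 11/80
  weight(Z=1) = 9/80
  weight(Z=3) = 13/80
Total weight = 11/80 + 9/80 + 13/80 = 33/80
P(Z=0 | obs) = 11/80 / 33/80 = 1/3
P(Z=1 | obs) = 9/80 / 33/80 = 3/11
P(Z=3 | obs) = 13/80 / 33/80 = 13/33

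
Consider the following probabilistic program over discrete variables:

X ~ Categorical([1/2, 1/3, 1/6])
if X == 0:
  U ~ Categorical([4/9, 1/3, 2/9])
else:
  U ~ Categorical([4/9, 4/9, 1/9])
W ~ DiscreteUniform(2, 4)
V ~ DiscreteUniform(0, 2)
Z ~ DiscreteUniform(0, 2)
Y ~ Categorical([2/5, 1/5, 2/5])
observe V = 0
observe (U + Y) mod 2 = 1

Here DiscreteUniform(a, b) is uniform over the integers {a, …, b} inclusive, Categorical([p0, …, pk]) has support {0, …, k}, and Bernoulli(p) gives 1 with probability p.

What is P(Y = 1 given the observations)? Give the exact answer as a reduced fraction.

Enumerate traces; 108 have nonzero weight after conditioning:
  (X=0, U=0, W=2, V=0, Z=0, Y=1) weight 2/1215
  (X=0, U=0, W=2, V=0, Z=1, Y=1) weight 2/1215
  (X=0, U=0, W=2, V=0, Z=2, Y=1) weight 2/1215
  (X=0, U=0, W=3, V=0, Z=0, Y=1) weight 2/1215
  (X=0, U=0, W=3, V=0, Z=1, Y=1) weight 2/1215
  (X=0, U=0, W=3, V=0, Z=2, Y=1) weight 2/1215
  (X=0, U=0, W=4, V=0, Z=0, Y=1) weight 2/1215
  (X=0, U=0, W=4, V=0, Z=1, Y=1) weight 2/1215
  (X=0, U=1, W=2, V=0, Z=0, Y=0) weight 1/405
  (X=0, U=1, W=2, V=0, Z=0, Y=2) weight 1/405
  … 98 more
Group by Y:
  weight(Y=0) = 7/135
  weight(Y=1) = 11/270
  weight(Y=2) = 7/135
Total weight = 7/135 + 11/270 + 7/135 = 13/90
P(Y=0 | obs) = 7/135 / 13/90 = 14/39
P(Y=1 | obs) = 11/270 / 13/90 = 11/39
P(Y=2 | obs) = 7/135 / 13/90 = 14/39

P(Y = 1 | obs) = 11/39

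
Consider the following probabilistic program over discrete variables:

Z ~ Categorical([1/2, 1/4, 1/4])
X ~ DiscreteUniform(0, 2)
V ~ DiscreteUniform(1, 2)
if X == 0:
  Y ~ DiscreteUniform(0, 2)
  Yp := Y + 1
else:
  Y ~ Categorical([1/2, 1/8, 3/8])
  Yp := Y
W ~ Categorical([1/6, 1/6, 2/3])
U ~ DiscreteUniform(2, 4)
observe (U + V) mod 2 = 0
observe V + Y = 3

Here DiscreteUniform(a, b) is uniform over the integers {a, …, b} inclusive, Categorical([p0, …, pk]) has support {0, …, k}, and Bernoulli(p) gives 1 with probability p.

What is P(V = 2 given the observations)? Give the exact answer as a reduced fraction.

Enumerate traces; 81 have nonzero weight after conditioning:
  (Z=0, X=0, V=1, Y=2, W=0, U=3) weight 1/648
  (Z=0, X=0, V=1, Y=2, W=1, U=3) weight 1/648
  (Z=0, X=0, V=1, Y=2, W=2, U=3) weight 1/162
  (Z=0, X=0, V=2, Y=1, W=0, U=2) weight 1/648
  (Z=0, X=0, V=2, Y=1, W=0, U=4) weight 1/648
  (Z=0, X=0, V=2, Y=1, W=1, U=2) weight 1/648
  (Z=0, X=0, V=2, Y=1, W=1, U=4) weight 1/648
  (Z=0, X=0, V=2, Y=1, W=2, U=2) weight 1/162
  … 73 more
Group by V:
  weight(V=1) = 13/216
  weight(V=2) = 7/108
Total weight = 13/216 + 7/108 = 1/8
P(V=1 | obs) = 13/216 / 1/8 = 13/27
P(V=2 | obs) = 7/108 / 1/8 = 14/27

P(V = 2 | obs) = 14/27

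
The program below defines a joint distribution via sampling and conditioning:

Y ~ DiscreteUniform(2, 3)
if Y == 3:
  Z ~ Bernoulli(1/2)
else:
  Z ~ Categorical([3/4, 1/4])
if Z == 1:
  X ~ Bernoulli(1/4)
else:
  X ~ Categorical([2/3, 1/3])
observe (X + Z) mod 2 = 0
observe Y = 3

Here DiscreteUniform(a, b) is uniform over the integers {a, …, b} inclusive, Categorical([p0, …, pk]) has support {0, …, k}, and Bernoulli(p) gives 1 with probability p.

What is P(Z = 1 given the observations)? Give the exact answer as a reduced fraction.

P(Z = 1 | obs) = 3/11

Enumerate traces; 2 have nonzero weight after conditioning:
  (Y=3, Z=0, X=0) weight 1/6
  (Y=3, Z=1, X=1) weight 1/16
Group by Z:
  weight(Z=0) = 1/6
  weight(Z=1) = 1/16
Total weight = 1/6 + 1/16 = 11/48
P(Z=0 | obs) = 1/6 / 11/48 = 8/11
P(Z=1 | obs) = 1/16 / 11/48 = 3/11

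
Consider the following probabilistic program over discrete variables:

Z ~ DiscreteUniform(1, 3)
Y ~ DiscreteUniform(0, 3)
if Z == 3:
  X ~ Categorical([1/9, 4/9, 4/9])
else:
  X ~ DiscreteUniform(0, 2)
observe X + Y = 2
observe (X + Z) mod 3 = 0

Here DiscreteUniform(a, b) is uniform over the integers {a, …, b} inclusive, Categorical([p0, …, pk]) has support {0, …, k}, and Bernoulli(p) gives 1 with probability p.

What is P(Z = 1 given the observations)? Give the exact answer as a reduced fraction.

P(Z = 1 | obs) = 3/7

Enumerate traces; 3 have nonzero weight after conditioning:
  (Z=1, Y=0, X=2) weight 1/36
  (Z=2, Y=1, X=1) weight 1/36
  (Z=3, Y=2, X=0) weight 1/108
Group by Z:
  weight(Z=1) = 1/36
  weight(Z=2) = 1/36
  weight(Z=3) = 1/108
Total weight = 1/36 + 1/36 + 1/108 = 7/108
P(Z=1 | obs) = 1/36 / 7/108 = 3/7
P(Z=2 | obs) = 1/36 / 7/108 = 3/7
P(Z=3 | obs) = 1/108 / 7/108 = 1/7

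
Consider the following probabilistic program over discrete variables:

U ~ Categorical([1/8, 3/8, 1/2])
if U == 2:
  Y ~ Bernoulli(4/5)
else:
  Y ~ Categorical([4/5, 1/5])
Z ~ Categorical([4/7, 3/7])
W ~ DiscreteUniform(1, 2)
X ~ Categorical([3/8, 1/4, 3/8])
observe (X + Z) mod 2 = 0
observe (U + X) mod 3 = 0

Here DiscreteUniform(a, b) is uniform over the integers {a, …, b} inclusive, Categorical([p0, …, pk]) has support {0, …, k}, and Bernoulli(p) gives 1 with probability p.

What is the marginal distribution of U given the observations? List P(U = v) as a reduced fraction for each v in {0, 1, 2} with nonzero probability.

Enumerate traces; 12 have nonzero weight after conditioning:
  (U=0, Y=0, Z=0, W=1, X=0) weight 3/280
  (U=0, Y=0, Z=0, W=2, X=0) weight 3/280
  (U=0, Y=1, Z=0, W=1, X=0) weight 3/1120
  (U=0, Y=1, Z=0, W=2, X=0) weight 3/1120
  (U=1, Y=0, Z=0, W=1, X=2) weight 9/280
  (U=1, Y=0, Z=0, W=2, X=2) weight 9/280
  (U=1, Y=1, Z=0, W=1, X=2) weight 9/1120
  (U=1, Y=1, Z=0, W=2, X=2) weight 9/1120
  (U=2, Y=0, Z=1, W=1, X=1) weight 3/560
  … 3 more
Group by U:
  weight(U=0) = 3/112
  weight(U=1) = 9/112
  weight(U=2) = 3/56
Total weight = 3/112 + 9/112 + 3/56 = 9/56
P(U=0 | obs) = 3/112 / 9/56 = 1/6
P(U=1 | obs) = 9/112 / 9/56 = 1/2
P(U=2 | obs) = 3/56 / 9/56 = 1/3

P(U=0) = 1/6, P(U=1) = 1/2, P(U=2) = 1/3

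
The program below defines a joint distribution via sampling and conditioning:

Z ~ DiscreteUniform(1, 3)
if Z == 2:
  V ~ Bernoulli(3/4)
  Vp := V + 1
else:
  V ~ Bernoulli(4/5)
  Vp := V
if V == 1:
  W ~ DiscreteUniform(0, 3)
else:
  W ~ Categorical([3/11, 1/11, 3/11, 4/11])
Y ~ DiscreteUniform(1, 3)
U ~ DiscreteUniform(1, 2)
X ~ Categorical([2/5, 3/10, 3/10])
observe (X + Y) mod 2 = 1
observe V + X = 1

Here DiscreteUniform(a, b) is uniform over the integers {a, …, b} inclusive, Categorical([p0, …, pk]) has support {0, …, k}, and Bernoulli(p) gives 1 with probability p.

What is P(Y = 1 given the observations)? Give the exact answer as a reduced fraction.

P(Y = 1 | obs) = 188/415

Enumerate traces; 72 have nonzero weight after conditioning:
  (Z=1, V=0, W=0, Y=2, U=1, X=1) weight 1/1100
  (Z=1, V=0, W=0, Y=2, U=2, X=1) weight 1/1100
  (Z=1, V=0, W=1, Y=2, U=1, X=1) weight 1/3300
  (Z=1, V=0, W=1, Y=2, U=2, X=1) weight 1/3300
  (Z=1, V=0, W=2, Y=2, U=1, X=1) weight 1/1100
  (Z=1, V=0, W=2, Y=2, U=2, X=1) weight 1/1100
  (Z=1, V=0, W=3, Y=2, U=1, X=1) weight 1/825
  (Z=1, V=0, W=3, Y=2, U=2, X=1) weight 1/825
  (Z=1, V=1, W=0, Y=1, U=1, X=0) weight 1/225
  (Z=1, V=1, W=0, Y=3, U=1, X=0) weight 1/225
  … 62 more
Group by Y:
  weight(Y=1) = 47/450
  weight(Y=2) = 13/600
  weight(Y=3) = 47/450
Total weight = 47/450 + 13/600 + 47/450 = 83/360
P(Y=1 | obs) = 47/450 / 83/360 = 188/415
P(Y=2 | obs) = 13/600 / 83/360 = 39/415
P(Y=3 | obs) = 47/450 / 83/360 = 188/415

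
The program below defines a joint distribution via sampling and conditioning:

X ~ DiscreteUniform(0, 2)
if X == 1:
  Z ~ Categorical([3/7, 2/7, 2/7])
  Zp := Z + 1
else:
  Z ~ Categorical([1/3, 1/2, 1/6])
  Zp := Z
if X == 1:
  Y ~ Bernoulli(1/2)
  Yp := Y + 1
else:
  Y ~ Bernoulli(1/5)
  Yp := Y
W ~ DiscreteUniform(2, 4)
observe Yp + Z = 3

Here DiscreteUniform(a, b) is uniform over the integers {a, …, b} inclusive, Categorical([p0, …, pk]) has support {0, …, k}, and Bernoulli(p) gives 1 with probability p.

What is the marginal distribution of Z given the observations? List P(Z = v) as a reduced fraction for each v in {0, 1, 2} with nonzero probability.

Enumerate traces; 12 have nonzero weight after conditioning:
  (X=0, Z=2, Y=1, W=2) weight 1/270
  (X=0, Z=2, Y=1, W=3) weight 1/270
  (X=0, Z=2, Y=1, W=4) weight 1/270
  (X=1, Z=1, Y=1, W=2) weight 1/63
  (X=1, Z=1, Y=1, W=3) weight 1/63
  (X=1, Z=1, Y=1, W=4) weight 1/63
  (X=1, Z=2, Y=0, W=2) weight 1/63
  (X=1, Z=2, Y=0, W=3) weight 1/63
  … 4 more
Group by Z:
  weight(Z=1) = 1/21
  weight(Z=2) = 22/315
Total weight = 1/21 + 22/315 = 37/315
P(Z=1 | obs) = 1/21 / 37/315 = 15/37
P(Z=2 | obs) = 22/315 / 37/315 = 22/37

P(Z=1) = 15/37, P(Z=2) = 22/37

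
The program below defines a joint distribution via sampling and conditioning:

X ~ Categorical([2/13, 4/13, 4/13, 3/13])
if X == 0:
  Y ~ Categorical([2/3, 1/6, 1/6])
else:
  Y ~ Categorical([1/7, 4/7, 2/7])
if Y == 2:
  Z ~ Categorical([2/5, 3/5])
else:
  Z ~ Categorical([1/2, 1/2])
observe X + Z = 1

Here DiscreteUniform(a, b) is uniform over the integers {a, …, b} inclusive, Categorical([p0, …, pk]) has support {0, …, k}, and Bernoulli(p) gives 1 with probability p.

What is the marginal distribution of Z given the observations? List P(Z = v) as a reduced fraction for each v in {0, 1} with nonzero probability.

Enumerate traces; 6 have nonzero weight after conditioning:
  (X=0, Y=0, Z=1) weight 2/39
  (X=0, Y=1, Z=1) weight 1/78
  (X=0, Y=2, Z=1) weight 1/65
  (X=1, Y=0, Z=0) weight 2/91
  (X=1, Y=1, Z=0) weight 8/91
  (X=1, Y=2, Z=0) weight 16/455
Group by Z:
  weight(Z=0) = 66/455
  weight(Z=1) = 31/390
Total weight = 66/455 + 31/390 = 613/2730
P(Z=0 | obs) = 66/455 / 613/2730 = 396/613
P(Z=1 | obs) = 31/390 / 613/2730 = 217/613

P(Z=0) = 396/613, P(Z=1) = 217/613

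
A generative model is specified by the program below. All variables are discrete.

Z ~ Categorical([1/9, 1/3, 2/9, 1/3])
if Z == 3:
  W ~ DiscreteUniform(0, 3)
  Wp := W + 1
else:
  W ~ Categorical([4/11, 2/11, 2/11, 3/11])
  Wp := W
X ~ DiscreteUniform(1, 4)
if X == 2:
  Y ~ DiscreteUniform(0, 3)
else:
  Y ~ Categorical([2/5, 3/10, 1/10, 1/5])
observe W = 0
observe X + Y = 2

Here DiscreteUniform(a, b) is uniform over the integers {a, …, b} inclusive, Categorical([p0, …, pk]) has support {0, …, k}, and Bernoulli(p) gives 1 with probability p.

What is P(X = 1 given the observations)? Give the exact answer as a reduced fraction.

Enumerate traces; 8 have nonzero weight after conditioning:
  (Z=0, W=0, X=1, Y=1) weight 1/330
  (Z=0, W=0, X=2, Y=0) weight 1/396
  (Z=1, W=0, X=1, Y=1) weight 1/110
  (Z=1, W=0, X=2, Y=0) weight 1/132
  (Z=2, W=0, X=1, Y=1) weight 1/165
  (Z=2, W=0, X=2, Y=0) weight 1/198
  (Z=3, W=0, X=1, Y=1) weight 1/160
  (Z=3, W=0, X=2, Y=0) weight 1/192
Group by X:
  weight(X=1) = 43/1760
  weight(X=2) = 43/2112
Total weight = 43/1760 + 43/2112 = 43/960
P(X=1 | obs) = 43/1760 / 43/960 = 6/11
P(X=2 | obs) = 43/2112 / 43/960 = 5/11

P(X = 1 | obs) = 6/11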